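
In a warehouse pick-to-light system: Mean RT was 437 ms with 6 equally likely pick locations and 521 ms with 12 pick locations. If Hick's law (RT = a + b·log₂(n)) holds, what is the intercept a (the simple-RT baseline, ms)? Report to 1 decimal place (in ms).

The slope on a log₂ axis is (521 − 437) / (3.5850 − 2.5850) = 84.000 ms/bit.
a = RT₁ − b·log₂ n₁ = 437 − 84.000 × 2.5850 = 219.863 ms.

219.9 ms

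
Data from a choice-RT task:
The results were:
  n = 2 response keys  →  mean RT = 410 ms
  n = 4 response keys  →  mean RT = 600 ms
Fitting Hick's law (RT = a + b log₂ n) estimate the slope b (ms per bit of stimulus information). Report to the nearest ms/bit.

190 ms/bit

The slope on a log₂ axis is (600 − 410) / (2 − 1) = 190 ms/bit.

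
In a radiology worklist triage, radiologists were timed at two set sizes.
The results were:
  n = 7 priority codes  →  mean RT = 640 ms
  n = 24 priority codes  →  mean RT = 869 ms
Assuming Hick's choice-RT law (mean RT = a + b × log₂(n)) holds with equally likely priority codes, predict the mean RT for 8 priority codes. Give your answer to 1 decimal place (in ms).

664.8 ms

RT is linear in log₂ n, so two points fix the line:
  b = (869 − 640) / (log₂ 24 − log₂ 7) = 229 / (4.5850 − 2.8074) = 128.825 ms/bit
  a = 640 − 128.825 × 2.8074 = 278.343 ms
Then RT(8) = 278.343 + 128.825 × log₂ 8 = 278.343 + 128.825 × 3 ≈ 664.817 ms.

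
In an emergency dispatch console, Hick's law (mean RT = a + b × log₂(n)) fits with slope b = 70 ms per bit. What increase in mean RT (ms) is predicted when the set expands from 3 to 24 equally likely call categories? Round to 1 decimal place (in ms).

210.0 ms

ΔRT = (a + b log₂ n₂) − (a + b log₂ n₁) = b·(log₂ n₂ − log₂ n₁).
log₂(24) − log₂(3) = log₂(24/3) = log₂(8) = 3.
ΔRT = 70 × 3.0000 = 210.000 ms.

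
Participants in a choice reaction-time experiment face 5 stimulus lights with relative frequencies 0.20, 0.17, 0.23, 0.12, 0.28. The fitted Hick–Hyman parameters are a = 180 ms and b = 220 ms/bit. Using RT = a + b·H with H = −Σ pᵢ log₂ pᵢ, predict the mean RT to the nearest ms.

Entropy contributions −pᵢ log₂ pᵢ: 0.4644, 0.4346, 0.4877, 0.3671, 0.5142; sum H = 2.2679 bits.
RT = a + bH = 180 + 220·2.2679 = 678.94 ms.

679 ms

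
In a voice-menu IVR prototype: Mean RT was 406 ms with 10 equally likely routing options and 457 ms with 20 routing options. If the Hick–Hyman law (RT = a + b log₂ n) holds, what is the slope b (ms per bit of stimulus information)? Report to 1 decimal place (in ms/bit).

The slope on a log₂ axis is (457 − 406) / (4.3219 − 3.3219) = 51.000 ms/bit.

51.0 ms/bit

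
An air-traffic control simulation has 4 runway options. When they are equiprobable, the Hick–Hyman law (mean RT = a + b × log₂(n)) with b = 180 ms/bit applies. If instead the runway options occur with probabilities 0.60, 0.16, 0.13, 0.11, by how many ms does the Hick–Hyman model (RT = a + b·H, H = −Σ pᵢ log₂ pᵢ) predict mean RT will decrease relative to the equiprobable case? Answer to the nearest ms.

Equiprobable entropy H₀ = log₂ 4 = 2.0000 bits.
Skewed entropy H = −Σ pᵢ log₂ pᵢ = 1.5981 bits.
ΔRT = b·(H₀ − H) = 180 × 0.4019 = 72.34 ms.

72 ms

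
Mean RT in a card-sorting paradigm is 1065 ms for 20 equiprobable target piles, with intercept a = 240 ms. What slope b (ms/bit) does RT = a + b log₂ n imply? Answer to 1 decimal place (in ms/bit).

190.9 ms/bit

log₂(20) = 4.3219 bits.
b = (RT − a)/log₂ n = (1065 − 240) / 4.3219 = 190.887 ms/bit.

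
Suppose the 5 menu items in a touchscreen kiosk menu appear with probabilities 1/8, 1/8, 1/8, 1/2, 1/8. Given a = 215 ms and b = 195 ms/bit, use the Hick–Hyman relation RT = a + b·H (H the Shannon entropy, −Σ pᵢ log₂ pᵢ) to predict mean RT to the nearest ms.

605 ms

H = −Σ pᵢ log₂ pᵢ = 0.125·3 + 0.125·3 + 0.125·3 + 0.5·1 + 0.125·3 = 2.000 bits.
RT = 215 + 195 × 2.000 = 605.00 ms.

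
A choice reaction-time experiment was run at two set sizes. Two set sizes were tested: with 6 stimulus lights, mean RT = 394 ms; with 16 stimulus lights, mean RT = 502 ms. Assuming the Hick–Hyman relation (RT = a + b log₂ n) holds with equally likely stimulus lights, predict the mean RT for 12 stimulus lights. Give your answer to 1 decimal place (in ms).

Fit slope and intercept:
  b = (502 − 394) / (log₂ 16 − log₂ 6) = 108 / (4 − 2.5850) = 76.323 ms/bit
  a = 394 − 76.323 × 2.5850 = 196.708 ms
Then RT(12) = 196.708 + 76.323 × log₂ 12 = 196.708 + 76.323 × 3.5850 ≈ 470.323 ms.

470.3 ms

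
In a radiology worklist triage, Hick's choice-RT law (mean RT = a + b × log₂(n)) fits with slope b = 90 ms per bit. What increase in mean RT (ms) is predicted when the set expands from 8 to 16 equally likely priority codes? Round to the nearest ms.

90 ms

The intercept a cancels: ΔRT = b·(log₂ n₂ − log₂ n₁) = b·log₂(n₂/n₁).
log₂(16) − log₂(8) = log₂(16/8) = log₂(2) = 1.
ΔRT = 90 × 1.0000 = 90.000 ms.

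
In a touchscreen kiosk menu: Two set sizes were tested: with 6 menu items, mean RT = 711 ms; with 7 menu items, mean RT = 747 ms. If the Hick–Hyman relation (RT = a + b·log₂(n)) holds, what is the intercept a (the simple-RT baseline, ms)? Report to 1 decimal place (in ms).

292.6 ms

b = (RT₂ − RT₁)/(log₂ n₂ − log₂ n₁) = (747 − 711)/(2.8074 − 2.5850) = 161.876 ms/bit.
a = RT₁ − b·log₂ n₁ = 711 − 161.876 × 2.5850 = 292.557 ms.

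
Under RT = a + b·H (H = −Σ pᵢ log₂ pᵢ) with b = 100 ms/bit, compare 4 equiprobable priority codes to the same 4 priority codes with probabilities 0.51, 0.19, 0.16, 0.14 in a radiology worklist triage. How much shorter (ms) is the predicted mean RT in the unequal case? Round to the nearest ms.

23 ms

The RT saving is b·ΔH. Equiprobable H₀ = log₂(4) = 2.0000 bits; with the given probabilities H = 1.7708 bits.
b·(H₀ − H) = 100 × (2.0000 − 1.7708) = 22.92 ms.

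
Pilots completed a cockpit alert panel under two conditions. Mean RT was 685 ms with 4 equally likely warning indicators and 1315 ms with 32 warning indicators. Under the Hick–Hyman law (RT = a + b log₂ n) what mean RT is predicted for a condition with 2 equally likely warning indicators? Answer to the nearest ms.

475 ms

Solve the two-equation system in a and b:
  b = (1315 − 685) / (log₂ 32 − log₂ 4) = 630 / (5 − 2) = 210 ms/bit
  a = 685 − 210 × 2 = 265 ms
Then RT(2) = 265 + 210 × log₂ 2 = 265 + 210 × 1 ≈ 475.000 ms.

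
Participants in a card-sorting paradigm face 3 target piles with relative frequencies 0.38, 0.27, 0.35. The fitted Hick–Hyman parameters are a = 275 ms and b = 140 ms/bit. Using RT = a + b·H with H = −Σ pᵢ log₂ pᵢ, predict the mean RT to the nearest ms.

H = 0.38·log₂(1/0.38) + 0.27·log₂(1/0.27) + 0.35·log₂(1/0.35) = 1.5706 bits.
RT = 275 + 140 × 1.5706 = 494.88 ms.

495 ms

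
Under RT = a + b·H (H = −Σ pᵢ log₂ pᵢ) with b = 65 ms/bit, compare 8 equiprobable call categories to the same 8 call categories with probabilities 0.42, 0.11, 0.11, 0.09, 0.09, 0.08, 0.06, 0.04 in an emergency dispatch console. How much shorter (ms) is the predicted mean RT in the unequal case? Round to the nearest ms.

28 ms

The RT saving is b·ΔH. Equiprobable H₀ = log₂(8) = 3.0000 bits; with the given probabilities H = 2.5723 bits.
b·(H₀ − H) = 65 × (3.0000 − 2.5723) = 27.80 ms.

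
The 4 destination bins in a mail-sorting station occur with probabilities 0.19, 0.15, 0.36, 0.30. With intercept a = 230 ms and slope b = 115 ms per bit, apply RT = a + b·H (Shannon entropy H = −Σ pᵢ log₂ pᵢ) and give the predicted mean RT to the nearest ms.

451 ms

Entropy contributions −pᵢ log₂ pᵢ: 0.4552, 0.4105, 0.5306, 0.5211; sum H = 1.9175 bits.
RT = a + bH = 230 + 115·1.9175 = 450.51 ms.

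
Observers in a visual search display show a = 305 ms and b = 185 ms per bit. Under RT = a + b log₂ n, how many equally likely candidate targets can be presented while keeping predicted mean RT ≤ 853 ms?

Set 305 + 185·log₂ n ≤ 853 → log₂ n ≤ (853 − 305)/185 = 2.9622.
So n ≤ 2^2.9622 = 7.793; the largest integer n is 7.

7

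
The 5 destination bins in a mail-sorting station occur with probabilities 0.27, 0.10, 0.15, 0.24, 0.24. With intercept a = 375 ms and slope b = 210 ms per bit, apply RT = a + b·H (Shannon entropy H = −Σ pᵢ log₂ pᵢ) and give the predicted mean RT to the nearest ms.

846 ms

Entropy contributions −pᵢ log₂ pᵢ: 0.5100, 0.3322, 0.4105, 0.4941, 0.4941; sum H = 2.2410 bits.
RT = a + bH = 375 + 210·2.2410 = 845.62 ms.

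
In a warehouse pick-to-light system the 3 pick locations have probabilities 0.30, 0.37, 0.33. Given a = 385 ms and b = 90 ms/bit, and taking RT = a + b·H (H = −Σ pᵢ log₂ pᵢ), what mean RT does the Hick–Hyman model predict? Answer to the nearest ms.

527 ms

Entropy contributions −pᵢ log₂ pᵢ: 0.5211, 0.5307, 0.5278; sum H = 1.5796 bits.
RT = a + bH = 385 + 90·1.5796 = 527.17 ms.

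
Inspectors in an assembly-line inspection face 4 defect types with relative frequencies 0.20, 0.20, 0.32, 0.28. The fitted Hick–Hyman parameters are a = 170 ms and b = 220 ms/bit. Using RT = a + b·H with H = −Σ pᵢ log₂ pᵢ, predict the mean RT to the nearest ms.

603 ms

Entropy contributions −pᵢ log₂ pᵢ: 0.4644, 0.4644, 0.5260, 0.5142; sum H = 1.9690 bits.
RT = a + bH = 170 + 220·1.9690 = 603.19 ms.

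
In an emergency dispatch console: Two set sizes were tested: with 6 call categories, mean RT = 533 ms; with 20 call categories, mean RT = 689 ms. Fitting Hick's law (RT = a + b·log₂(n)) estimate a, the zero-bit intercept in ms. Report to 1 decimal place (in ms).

The slope on a log₂ axis is (689 − 533) / (4.3219 − 2.5850) = 89.812 ms/bit.
Intercept: a = 533 − 89.812·log₂(6) = 300.840 ms.

300.8 ms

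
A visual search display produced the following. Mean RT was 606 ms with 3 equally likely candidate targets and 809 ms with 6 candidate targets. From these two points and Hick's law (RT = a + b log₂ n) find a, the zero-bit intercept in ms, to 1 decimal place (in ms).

The slope on a log₂ axis is (809 − 606) / (2.5850 − 1.5850) = 203.000 ms/bit.
Intercept: a = 606 − 203.000·log₂(3) = 284.253 ms.

284.3 ms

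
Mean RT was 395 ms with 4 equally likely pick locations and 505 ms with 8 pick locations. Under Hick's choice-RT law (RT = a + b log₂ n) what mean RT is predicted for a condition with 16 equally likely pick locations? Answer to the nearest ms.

615 ms

Fit slope and intercept:
  b = (505 − 395) / (log₂ 8 − log₂ 4) = 110 / (3 − 2) = 110 ms/bit
  a = 395 − 110 × 2 = 175 ms
Then RT(16) = 175 + 110 × log₂ 16 = 175 + 110 × 4 ≈ 615.000 ms.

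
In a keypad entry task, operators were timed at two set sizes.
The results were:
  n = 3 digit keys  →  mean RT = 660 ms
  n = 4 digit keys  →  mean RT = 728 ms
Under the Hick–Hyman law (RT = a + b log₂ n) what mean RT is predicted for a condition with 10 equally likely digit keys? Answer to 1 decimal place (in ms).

With log₂ n on the abscissa the relation is linear; from the two conditions:
  b = (728 − 660) / (log₂ 4 − log₂ 3) = 68 / (2 − 1.5850) = 163.841 ms/bit
  a = 660 − 163.841 × 1.5850 = 400.319 ms
Then RT(10) = 400.319 + 163.841 × log₂ 10 = 400.319 + 163.841 × 3.3219 ≈ 944.586 ms.

944.6 ms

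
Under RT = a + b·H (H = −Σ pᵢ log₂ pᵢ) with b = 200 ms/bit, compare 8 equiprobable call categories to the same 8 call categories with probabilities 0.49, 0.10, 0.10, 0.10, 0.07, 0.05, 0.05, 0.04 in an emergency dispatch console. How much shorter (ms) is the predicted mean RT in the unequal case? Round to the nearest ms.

Equiprobable entropy H₀ = log₂ 8 = 3.0000 bits.
Skewed entropy H = −Σ pᵢ log₂ pᵢ = 2.3874 bits.
ΔRT = b·(H₀ − H) = 200 × 0.6126 = 122.53 ms.

123 ms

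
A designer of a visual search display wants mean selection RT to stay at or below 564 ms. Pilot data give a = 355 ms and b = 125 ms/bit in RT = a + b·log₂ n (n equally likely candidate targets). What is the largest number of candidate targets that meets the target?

Information budget: (564 − 355)/125 = 1.6720 bits, so n ≤ 2^1.6720 = 3.187 → at most 3.

3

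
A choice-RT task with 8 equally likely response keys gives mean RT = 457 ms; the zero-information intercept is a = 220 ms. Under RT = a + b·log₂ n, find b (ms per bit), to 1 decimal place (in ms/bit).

b = (457 − 220) / log₂(8) = 237 / 3 = 79.000 ms/bit.

79.0 ms/bit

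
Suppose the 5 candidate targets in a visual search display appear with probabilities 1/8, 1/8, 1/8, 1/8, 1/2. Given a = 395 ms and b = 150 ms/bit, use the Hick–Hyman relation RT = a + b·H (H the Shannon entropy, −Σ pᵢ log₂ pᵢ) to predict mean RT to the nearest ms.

695 ms

H = −Σ pᵢ log₂ pᵢ = 0.125·3 + 0.125·3 + 0.125·3 + 0.125·3 + 0.5·1 = 2.000 bits.
RT = 395 + 150 × 2.000 = 695.00 ms.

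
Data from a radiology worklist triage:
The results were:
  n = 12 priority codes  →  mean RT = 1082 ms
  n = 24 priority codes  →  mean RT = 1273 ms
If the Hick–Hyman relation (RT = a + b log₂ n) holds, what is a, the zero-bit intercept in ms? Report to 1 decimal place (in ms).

Slope: b = (1273 − 1082) / (log₂ 24 − log₂ 12) = 191/1.0000 = 191.000 ms/bit.
Intercept: a = 1082 − 191.000·log₂(12) = 397.272 ms.

397.3 ms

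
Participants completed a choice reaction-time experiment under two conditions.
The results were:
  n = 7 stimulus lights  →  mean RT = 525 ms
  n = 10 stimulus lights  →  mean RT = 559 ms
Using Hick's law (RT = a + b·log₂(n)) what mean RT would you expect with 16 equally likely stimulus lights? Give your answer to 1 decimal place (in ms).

With log₂ n on the abscissa the relation is linear; from the two conditions:
  b = (559 − 525) / (log₂ 10 − log₂ 7) = 34 / (3.3219 − 2.8074) = 66.074 ms/bit
  a = 525 − 66.074 × 2.8074 = 339.506 ms
Then RT(16) = 339.506 + 66.074 × log₂ 16 = 339.506 + 66.074 × 4 ≈ 603.803 ms.

603.8 ms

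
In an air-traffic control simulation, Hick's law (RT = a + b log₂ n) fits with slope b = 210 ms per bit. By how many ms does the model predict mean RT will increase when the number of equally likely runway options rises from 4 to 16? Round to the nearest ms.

420 ms

The intercept a cancels: ΔRT = b·(log₂ n₂ − log₂ n₁) = b·log₂(n₂/n₁).
log₂(16) − log₂(4) = log₂(16/4) = log₂(4) = 2.
ΔRT = 210 × 2.0000 = 420.000 ms.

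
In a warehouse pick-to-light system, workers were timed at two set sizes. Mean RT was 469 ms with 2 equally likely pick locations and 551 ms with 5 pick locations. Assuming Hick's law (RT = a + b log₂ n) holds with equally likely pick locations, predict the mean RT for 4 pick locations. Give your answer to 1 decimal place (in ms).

Fit slope and intercept:
  b = (551 − 469) / (log₂ 5 − log₂ 2) = 82 / (2.3219 − 1) = 62.031 ms/bit
  a = 469 − 62.031 × 1 = 406.969 ms
Then RT(4) = 406.969 + 62.031 × log₂ 4 = 406.969 + 62.031 × 2 ≈ 531.031 ms.

531.0 ms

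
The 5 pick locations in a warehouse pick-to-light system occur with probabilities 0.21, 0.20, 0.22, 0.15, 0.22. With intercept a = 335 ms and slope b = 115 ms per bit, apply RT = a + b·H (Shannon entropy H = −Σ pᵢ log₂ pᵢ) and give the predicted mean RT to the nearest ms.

601 ms

Entropy contributions −pᵢ log₂ pᵢ: 0.4728, 0.4644, 0.4806, 0.4105, 0.4806; sum H = 2.3089 bits.
RT = a + bH = 335 + 115·2.3089 = 600.52 ms.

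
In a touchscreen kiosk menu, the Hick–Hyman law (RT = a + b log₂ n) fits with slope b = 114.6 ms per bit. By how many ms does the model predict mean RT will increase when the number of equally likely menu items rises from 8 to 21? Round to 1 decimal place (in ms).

159.6 ms

ΔRT = (a + b log₂ n₂) − (a + b log₂ n₁) = b·(log₂ n₂ − log₂ n₁).
log₂(21) − log₂(8) = 4.3923 − 3 = 1.3923.
ΔRT = 114.6 × 1.3923 = 159.560 ms.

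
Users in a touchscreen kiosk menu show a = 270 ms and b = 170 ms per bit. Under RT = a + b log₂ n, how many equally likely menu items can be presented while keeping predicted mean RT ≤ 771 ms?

7

Set 270 + 170·log₂ n ≤ 771 → log₂ n ≤ (771 − 270)/170 = 2.9471.
So n ≤ 2^2.9471 = 7.712; the largest integer n is 7.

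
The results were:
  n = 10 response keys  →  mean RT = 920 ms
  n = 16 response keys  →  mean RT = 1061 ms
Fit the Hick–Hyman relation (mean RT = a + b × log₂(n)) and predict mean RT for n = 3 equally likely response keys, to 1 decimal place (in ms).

Solve the two-equation system in a and b:
  b = (1061 − 920) / (log₂ 16 − log₂ 10) = 141 / (4 − 3.3219) = 207.943 ms/bit
  a = 920 − 207.943 × 3.3219 = 229.230 ms
Then RT(3) = 229.230 + 207.943 × log₂ 3 = 229.230 + 207.943 × 1.5850 ≈ 558.811 ms.

558.8 ms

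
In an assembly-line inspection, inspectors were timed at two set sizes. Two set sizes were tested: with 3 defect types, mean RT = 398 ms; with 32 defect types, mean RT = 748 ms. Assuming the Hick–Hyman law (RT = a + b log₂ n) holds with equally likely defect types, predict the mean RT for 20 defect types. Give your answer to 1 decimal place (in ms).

RT is linear in log₂ n, so two points fix the line:
  b = (748 − 398) / (log₂ 32 − log₂ 3) = 350 / (5 − 1.5850) = 102.488 ms/bit
  a = 398 − 102.488 × 1.5850 = 235.561 ms
Then RT(20) = 235.561 + 102.488 × log₂ 20 = 235.561 + 102.488 × 4.3219 ≈ 678.506 ms.

678.5 ms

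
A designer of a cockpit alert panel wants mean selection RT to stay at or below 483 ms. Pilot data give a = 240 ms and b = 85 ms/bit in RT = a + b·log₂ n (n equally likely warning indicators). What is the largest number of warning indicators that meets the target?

7

Set 240 + 85·log₂ n ≤ 483 → log₂ n ≤ (483 − 240)/85 = 2.8588.
So n ≤ 2^2.8588 = 7.254; the largest integer n is 7.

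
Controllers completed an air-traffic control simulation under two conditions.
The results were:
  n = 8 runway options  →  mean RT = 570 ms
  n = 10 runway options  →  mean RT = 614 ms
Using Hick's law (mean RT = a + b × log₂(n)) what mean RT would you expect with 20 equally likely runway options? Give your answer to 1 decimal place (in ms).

Fit slope and intercept:
  b = (614 − 570) / (log₂ 10 − log₂ 8) = 44 / (3.3219 − 3) = 136.676 ms/bit
  a = 570 − 136.676 × 3 = 159.971 ms
Then RT(20) = 159.971 + 136.676 × log₂ 20 = 159.971 + 136.676 × 4.3219 ≈ 750.676 ms.

750.7 ms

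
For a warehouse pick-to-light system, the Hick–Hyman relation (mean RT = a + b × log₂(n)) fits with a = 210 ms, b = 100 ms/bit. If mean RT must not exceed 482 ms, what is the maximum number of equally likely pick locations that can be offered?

6

Set 210 + 100·log₂ n ≤ 482 → log₂ n ≤ (482 − 210)/100 = 2.7200.
So n ≤ 2^2.7200 = 6.589; the largest integer n is 6.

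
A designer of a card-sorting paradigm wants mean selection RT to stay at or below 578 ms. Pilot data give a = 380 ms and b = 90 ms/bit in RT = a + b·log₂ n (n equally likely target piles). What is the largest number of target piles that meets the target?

Information budget: (578 − 380)/90 = 2.2000 bits, so n ≤ 2^2.2000 = 4.595 → at most 4.

4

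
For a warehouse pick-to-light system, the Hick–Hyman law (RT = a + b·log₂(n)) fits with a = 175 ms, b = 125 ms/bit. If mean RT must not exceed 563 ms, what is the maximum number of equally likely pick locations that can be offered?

8

Set 175 + 125·log₂ n ≤ 563 → log₂ n ≤ (563 − 175)/125 = 3.1040.
So n ≤ 2^3.1040 = 8.598; the largest integer n is 8.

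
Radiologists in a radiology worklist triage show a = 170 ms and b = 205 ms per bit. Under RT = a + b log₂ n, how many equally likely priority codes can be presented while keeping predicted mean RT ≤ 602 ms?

Set 170 + 205·log₂ n ≤ 602 → log₂ n ≤ (602 − 170)/205 = 2.1073.
So n ≤ 2^2.1073 = 4.309; the largest integer n is 4.

4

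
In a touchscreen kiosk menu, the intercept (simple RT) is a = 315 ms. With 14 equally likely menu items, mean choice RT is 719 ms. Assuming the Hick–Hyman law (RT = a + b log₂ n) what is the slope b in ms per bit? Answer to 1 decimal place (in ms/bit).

14 alternatives carry log₂ 14 = 3.8074 bits; the choice cost is 719 − 315 = 404 ms, so b = 404/3.8074 = 106.110 ms/bit.

106.1 ms/bit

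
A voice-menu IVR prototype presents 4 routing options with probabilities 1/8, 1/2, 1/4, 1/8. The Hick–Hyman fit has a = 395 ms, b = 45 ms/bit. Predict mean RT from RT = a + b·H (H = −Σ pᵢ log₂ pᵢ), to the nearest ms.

474 ms

H = −Σ pᵢ log₂ pᵢ = 0.125·3 + 0.5·1 + 0.25·2 + 0.125·3 = 1.750 bits.
RT = 395 + 45 × 1.750 = 473.75 ms.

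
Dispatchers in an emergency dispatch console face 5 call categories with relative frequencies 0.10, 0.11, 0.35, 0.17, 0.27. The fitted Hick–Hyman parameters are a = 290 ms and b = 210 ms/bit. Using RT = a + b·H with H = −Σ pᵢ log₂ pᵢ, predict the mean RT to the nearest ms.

Entropy contributions −pᵢ log₂ pᵢ: 0.3322, 0.3503, 0.5301, 0.4346, 0.5100; sum H = 2.1572 bits.
RT = a + bH = 290 + 210·2.1572 = 743.01 ms.

743 ms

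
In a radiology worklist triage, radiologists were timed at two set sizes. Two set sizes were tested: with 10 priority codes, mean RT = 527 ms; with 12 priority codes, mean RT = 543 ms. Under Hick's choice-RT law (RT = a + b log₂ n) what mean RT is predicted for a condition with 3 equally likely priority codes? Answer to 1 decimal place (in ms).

421.3 ms

Solve the two-equation system in a and b:
  b = (543 − 527) / (log₂ 12 − log₂ 10) = 16 / (3.5850 − 3.3219) = 60.829 ms/bit
  a = 527 − 60.829 × 3.3219 = 324.932 ms
Then RT(3) = 324.932 + 60.829 × log₂ 3 = 324.932 + 60.829 × 1.5850 ≈ 421.343 ms.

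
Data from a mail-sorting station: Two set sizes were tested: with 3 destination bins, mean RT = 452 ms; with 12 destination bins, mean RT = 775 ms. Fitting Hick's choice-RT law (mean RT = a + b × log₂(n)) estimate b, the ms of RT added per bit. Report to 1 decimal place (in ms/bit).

161.5 ms/bit

The slope on a log₂ axis is (775 − 452) / (3.5850 − 1.5850) = 161.500 ms/bit.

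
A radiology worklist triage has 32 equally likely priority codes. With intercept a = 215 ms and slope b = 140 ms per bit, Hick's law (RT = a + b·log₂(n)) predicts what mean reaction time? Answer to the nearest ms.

log₂(32) = 5 bits, so RT = 215 + 140 × 5 ≈ 915.000 ms.

915 ms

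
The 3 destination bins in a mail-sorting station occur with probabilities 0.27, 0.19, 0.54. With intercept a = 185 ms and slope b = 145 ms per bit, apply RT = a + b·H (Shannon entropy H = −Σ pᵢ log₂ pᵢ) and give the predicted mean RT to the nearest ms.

395 ms

Entropy contributions −pᵢ log₂ pᵢ: 0.5100, 0.4552, 0.4800; sum H = 1.4453 bits.
RT = a + bH = 185 + 145·1.4453 = 394.57 ms.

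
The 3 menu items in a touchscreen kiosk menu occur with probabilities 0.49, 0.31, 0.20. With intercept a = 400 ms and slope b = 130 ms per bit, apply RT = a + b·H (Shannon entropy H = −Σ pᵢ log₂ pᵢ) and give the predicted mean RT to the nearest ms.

594 ms

H = 0.49·log₂(1/0.49) + 0.31·log₂(1/0.31) + 0.20·log₂(1/0.20) = 1.4925 bits.
RT = 400 + 130 × 1.4925 = 594.02 ms.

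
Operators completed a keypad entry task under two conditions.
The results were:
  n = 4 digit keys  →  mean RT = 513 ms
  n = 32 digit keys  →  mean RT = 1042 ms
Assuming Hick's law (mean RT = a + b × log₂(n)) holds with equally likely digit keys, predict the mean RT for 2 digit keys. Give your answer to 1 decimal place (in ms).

336.7 ms

Solve the two-equation system in a and b:
  b = (1042 − 513) / (log₂ 32 − log₂ 4) = 529 / (5 − 2) = 176.333 ms/bit
  a = 513 − 176.333 × 2 = 160.333 ms
Then RT(2) = 160.333 + 176.333 × log₂ 2 = 160.333 + 176.333 × 1 ≈ 336.667 ms.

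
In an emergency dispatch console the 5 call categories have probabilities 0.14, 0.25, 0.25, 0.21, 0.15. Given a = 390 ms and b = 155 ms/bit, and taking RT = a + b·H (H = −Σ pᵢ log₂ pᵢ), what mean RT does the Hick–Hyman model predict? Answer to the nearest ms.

H = 0.14·log₂(1/0.14) + 0.25·log₂(1/0.25) + 0.25·log₂(1/0.25) + 0.21·log₂(1/0.21) + 0.15·log₂(1/0.15) = 2.2805 bits.
RT = 390 + 155 × 2.2805 = 743.47 ms.

743 ms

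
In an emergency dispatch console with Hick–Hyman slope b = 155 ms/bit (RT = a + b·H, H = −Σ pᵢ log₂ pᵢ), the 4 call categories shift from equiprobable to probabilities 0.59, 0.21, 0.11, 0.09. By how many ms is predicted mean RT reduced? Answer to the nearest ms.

Equiprobable entropy H₀ = log₂ 4 = 2.0000 bits.
Skewed entropy H = −Σ pᵢ log₂ pᵢ = 1.5849 bits.
ΔRT = b·(H₀ − H) = 155 × 0.4151 = 64.34 ms.

64 ms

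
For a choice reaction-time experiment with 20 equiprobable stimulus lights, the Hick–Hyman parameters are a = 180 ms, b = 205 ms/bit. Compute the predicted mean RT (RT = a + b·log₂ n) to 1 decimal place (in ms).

1066.0 ms

log₂(20) = 4.3219 bits, so RT = 180 + 205 × 4.3219 ≈ 1065.995 ms.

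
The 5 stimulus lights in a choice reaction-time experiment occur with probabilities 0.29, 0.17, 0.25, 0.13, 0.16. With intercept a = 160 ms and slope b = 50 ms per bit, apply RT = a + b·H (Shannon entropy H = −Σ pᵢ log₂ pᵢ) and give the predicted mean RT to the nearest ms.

Entropy contributions −pᵢ log₂ pᵢ: 0.5179, 0.4346, 0.5000, 0.3826, 0.4230; sum H = 2.2582 bits.
RT = a + bH = 160 + 50·2.2582 = 272.91 ms.

273 ms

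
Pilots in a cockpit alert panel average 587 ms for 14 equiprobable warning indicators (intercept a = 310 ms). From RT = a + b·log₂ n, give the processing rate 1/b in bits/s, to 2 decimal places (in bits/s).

13.74 bits/s

Choice component = 587 − 310 = 277 ms over log₂(14) = 3.8074 bits.
b = 277 / 3.8074 = 72.754 ms/bit, so 1/b = 13.745 bits/s.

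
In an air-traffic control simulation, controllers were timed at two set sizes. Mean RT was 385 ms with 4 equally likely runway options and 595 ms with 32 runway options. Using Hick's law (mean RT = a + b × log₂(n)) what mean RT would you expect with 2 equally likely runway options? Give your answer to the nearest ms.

315 ms

RT is linear in log₂ n, so two points fix the line:
  b = (595 − 385) / (log₂ 32 − log₂ 4) = 210 / (5 − 2) = 70 ms/bit
  a = 385 − 70 × 2 = 245 ms
Then RT(2) = 245 + 70 × log₂ 2 = 245 + 70 × 1 ≈ 315.000 ms.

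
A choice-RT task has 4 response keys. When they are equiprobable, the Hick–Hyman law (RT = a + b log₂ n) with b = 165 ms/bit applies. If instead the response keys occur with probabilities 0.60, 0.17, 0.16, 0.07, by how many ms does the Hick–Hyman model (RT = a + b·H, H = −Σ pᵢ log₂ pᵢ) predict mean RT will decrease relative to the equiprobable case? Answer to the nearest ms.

Equiprobable entropy H₀ = log₂ 4 = 2.0000 bits.
Skewed entropy H = −Σ pᵢ log₂ pᵢ = 1.5683 bits.
ΔRT = b·(H₀ − H) = 165 × 0.4317 = 71.22 ms.

71 ms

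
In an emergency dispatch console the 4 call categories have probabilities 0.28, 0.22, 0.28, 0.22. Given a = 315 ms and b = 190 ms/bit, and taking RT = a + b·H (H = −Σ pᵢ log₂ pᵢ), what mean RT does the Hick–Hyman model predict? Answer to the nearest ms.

693 ms

H = 0.28·log₂(1/0.28) + 0.22·log₂(1/0.22) + 0.28·log₂(1/0.28) + 0.22·log₂(1/0.22) = 1.9896 bits.
RT = 315 + 190 × 1.9896 = 693.02 ms.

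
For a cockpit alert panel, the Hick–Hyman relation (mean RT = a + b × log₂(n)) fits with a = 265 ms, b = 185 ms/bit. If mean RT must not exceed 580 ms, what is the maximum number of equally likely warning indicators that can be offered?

185·log₂ n ≤ 580 − 265 = 315, giving log₂ n ≤ 1.7027 and n ≤ 3.255. The largest whole number is 3.

3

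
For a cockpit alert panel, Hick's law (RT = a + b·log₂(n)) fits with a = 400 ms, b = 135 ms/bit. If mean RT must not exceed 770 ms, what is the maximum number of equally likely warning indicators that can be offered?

6

135·log₂ n ≤ 770 − 400 = 370, giving log₂ n ≤ 2.7407 and n ≤ 6.684. The largest whole number is 6.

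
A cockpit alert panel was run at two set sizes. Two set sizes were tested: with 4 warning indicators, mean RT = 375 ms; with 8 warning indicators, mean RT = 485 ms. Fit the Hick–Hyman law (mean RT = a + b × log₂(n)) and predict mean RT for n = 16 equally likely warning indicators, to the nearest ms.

595 ms

With log₂ n on the abscissa the relation is linear; from the two conditions:
  b = (485 − 375) / (log₂ 8 − log₂ 4) = 110 / (3 − 2) = 110 ms/bit
  a = 375 − 110 × 2 = 155 ms
Then RT(16) = 155 + 110 × log₂ 16 = 155 + 110 × 4 ≈ 595.000 ms.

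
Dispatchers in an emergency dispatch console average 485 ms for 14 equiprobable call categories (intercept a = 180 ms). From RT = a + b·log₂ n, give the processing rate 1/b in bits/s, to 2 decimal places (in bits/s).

12.48 bits/s

b = (485 − 180)/log₂ 14 = 305/3.8074 = 80.108 ms per bit = 0.08011 s/bit; the reciprocal is 12.483 bits/s.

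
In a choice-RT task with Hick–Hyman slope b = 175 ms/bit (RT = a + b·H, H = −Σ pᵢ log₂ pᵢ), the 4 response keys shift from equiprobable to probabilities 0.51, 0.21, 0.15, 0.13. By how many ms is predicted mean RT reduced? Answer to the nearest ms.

The RT saving is b·ΔH. Equiprobable H₀ = log₂(4) = 2.0000 bits; with the given probabilities H = 1.7614 bits.
b·(H₀ − H) = 175 × (2.0000 − 1.7614) = 41.75 ms.

42 ms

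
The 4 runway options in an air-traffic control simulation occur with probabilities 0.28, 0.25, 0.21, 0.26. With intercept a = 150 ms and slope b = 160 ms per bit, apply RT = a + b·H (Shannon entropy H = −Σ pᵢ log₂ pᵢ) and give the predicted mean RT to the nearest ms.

469 ms

H = 0.28·log₂(1/0.28) + 0.25·log₂(1/0.25) + 0.21·log₂(1/0.21) + 0.26·log₂(1/0.26) = 1.9923 bits.
RT = 150 + 160 × 1.9923 = 468.77 ms.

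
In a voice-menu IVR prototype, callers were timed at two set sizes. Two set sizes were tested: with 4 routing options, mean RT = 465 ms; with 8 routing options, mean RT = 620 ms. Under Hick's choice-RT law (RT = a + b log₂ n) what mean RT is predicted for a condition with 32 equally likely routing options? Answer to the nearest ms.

RT is linear in log₂ n, so two points fix the line:
  b = (620 − 465) / (log₂ 8 − log₂ 4) = 155 / (3 − 2) = 155 ms/bit
  a = 465 − 155 × 2 = 155 ms
Then RT(32) = 155 + 155 × log₂ 32 = 155 + 155 × 5 ≈ 930.000 ms.

930 ms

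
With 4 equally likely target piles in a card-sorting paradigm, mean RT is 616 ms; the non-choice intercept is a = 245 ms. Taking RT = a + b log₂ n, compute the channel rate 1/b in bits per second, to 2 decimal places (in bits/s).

5.39 bits/s

b = (616 − 245)/log₂ 4 = 371/2 = 185.500 ms per bit = 0.18550 s/bit; the reciprocal is 5.391 bits/s.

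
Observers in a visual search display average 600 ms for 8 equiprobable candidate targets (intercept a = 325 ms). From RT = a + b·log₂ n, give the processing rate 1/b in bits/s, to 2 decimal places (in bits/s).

10.91 bits/s

Choice component = 600 − 325 = 275 ms over log₂(8) = 3 bits.
b = 275 / 3 = 91.667 ms/bit, so 1/b = 10.909 bits/s.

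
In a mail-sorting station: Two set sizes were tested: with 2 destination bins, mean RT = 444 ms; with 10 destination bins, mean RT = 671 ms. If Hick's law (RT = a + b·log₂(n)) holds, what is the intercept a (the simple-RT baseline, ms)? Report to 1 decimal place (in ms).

346.2 ms

Slope: b = (671 − 444) / (log₂ 10 − log₂ 2) = 227/2.3219 = 97.764 ms/bit.
Intercept: a = 444 − 97.764·log₂(2) = 346.236 ms.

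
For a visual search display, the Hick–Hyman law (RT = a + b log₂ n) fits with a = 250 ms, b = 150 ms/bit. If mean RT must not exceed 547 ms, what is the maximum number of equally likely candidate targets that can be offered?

3

Information budget: (547 − 250)/150 = 1.9800 bits, so n ≤ 2^1.9800 = 3.945 → at most 3.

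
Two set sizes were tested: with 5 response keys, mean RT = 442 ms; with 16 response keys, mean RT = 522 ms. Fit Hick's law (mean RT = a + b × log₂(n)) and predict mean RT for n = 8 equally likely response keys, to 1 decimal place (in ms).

Solve the two-equation system in a and b:
  b = (522 − 442) / (log₂ 16 − log₂ 5) = 80 / (4 − 2.3219) = 47.674 ms/bit
  a = 442 − 47.674 × 2.3219 = 331.305 ms
Then RT(8) = 331.305 + 47.674 × log₂ 8 = 331.305 + 47.674 × 3 ≈ 474.326 ms.

474.3 ms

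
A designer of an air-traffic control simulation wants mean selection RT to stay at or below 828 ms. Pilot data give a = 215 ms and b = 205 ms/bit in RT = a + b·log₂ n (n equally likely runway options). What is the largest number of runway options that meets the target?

Information budget: (828 − 215)/205 = 2.9902 bits, so n ≤ 2^2.9902 = 7.946 → at most 7.

7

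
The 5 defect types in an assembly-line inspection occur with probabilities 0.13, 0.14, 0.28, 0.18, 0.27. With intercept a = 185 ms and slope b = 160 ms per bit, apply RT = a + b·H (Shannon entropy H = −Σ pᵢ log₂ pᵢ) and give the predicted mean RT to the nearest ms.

545 ms

Entropy contributions −pᵢ log₂ pᵢ: 0.3826, 0.3971, 0.5142, 0.4453, 0.5100; sum H = 2.2493 bits.
RT = a + bH = 185 + 160·2.2493 = 544.89 ms.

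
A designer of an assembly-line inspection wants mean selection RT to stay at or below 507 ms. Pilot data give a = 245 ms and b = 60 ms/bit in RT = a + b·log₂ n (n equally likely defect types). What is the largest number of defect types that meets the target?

Set 245 + 60·log₂ n ≤ 507 → log₂ n ≤ (507 − 245)/60 = 4.3667.
So n ≤ 2^4.3667 = 20.630; the largest integer n is 20.

20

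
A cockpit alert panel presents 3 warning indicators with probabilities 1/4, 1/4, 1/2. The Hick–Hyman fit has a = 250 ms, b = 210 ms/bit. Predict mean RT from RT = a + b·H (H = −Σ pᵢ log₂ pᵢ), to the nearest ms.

565 ms

H = −Σ pᵢ log₂ pᵢ = 0.25·2 + 0.25·2 + 0.5·1 = 1.500 bits.
RT = 250 + 210 × 1.500 = 565.00 ms.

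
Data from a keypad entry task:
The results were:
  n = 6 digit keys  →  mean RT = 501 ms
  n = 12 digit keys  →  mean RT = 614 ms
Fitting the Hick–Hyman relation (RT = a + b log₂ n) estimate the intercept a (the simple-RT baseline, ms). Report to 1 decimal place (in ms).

208.9 ms

b = (RT₂ − RT₁)/(log₂ n₂ − log₂ n₁) = (614 − 501)/(3.5850 − 2.5850) = 113.000 ms/bit.
a = RT₁ − b·log₂ n₁ = 501 − 113.000 × 2.5850 = 208.899 ms.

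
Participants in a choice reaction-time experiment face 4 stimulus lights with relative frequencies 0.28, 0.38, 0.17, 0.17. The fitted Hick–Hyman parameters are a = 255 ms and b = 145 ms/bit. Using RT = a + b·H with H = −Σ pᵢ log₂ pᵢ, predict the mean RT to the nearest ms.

533 ms

H = 0.28·log₂(1/0.28) + 0.38·log₂(1/0.38) + 0.17·log₂(1/0.17) + 0.17·log₂(1/0.17) = 1.9138 bits.
RT = 255 + 145 × 1.9138 = 532.51 ms.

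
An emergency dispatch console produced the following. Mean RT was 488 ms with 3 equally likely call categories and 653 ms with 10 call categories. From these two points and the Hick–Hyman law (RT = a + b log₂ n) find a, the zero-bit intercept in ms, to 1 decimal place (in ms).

337.4 ms

The slope on a log₂ axis is (653 − 488) / (3.3219 − 1.5850) = 94.993 ms/bit.
a = RT₁ − b·log₂ n₁ = 488 − 94.993 × 1.5850 = 337.439 ms.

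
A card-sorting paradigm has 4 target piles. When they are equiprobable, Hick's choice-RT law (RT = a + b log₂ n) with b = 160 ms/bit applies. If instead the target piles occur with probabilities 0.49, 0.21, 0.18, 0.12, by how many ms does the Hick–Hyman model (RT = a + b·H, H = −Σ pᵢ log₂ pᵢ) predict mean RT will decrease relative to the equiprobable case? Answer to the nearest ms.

The RT saving is b·ΔH. Equiprobable H₀ = log₂(4) = 2.0000 bits; with the given probabilities H = 1.7895 bits.
b·(H₀ − H) = 160 × (2.0000 − 1.7895) = 33.68 ms.

34 ms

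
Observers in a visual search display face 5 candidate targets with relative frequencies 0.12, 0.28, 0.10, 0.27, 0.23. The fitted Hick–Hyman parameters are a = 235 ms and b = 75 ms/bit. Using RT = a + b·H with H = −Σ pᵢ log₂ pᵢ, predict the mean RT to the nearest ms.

H = 0.12·log₂(1/0.12) + 0.28·log₂(1/0.28) + 0.10·log₂(1/0.10) + 0.27·log₂(1/0.27) + 0.23·log₂(1/0.23) = 2.2112 bits.
RT = 235 + 75 × 2.2112 = 400.84 ms.

401 ms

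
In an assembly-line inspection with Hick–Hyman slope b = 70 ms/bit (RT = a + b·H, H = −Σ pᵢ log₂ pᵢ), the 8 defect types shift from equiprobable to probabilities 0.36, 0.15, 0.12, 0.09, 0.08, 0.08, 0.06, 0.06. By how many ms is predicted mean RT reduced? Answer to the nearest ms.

Equiprobable entropy H₀ = log₂ 8 = 3.0000 bits.
Skewed entropy H = −Σ pᵢ log₂ pᵢ = 2.6910 bits.
ΔRT = b·(H₀ − H) = 70 × 0.3090 = 21.63 ms.

22 ms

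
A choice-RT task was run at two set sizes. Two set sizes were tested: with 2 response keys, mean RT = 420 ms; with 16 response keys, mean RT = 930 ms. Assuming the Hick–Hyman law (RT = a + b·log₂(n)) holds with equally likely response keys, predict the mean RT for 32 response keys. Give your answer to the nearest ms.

1100 ms

RT is linear in log₂ n, so two points fix the line:
  b = (930 − 420) / (log₂ 16 − log₂ 2) = 510 / (4 − 1) = 170 ms/bit
  a = 420 − 170 × 1 = 250 ms
Then RT(32) = 250 + 170 × log₂ 32 = 250 + 170 × 5 ≈ 1100.000 ms.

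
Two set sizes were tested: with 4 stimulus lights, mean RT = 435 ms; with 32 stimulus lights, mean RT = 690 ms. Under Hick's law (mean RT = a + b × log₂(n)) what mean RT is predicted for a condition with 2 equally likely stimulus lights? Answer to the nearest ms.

Solve the two-equation system in a and b:
  b = (690 − 435) / (log₂ 32 − log₂ 4) = 255 / (5 − 2) = 85 ms/bit
  a = 435 − 85 × 2 = 265 ms
Then RT(2) = 265 + 85 × log₂ 2 = 265 + 85 × 1 ≈ 350.000 ms.

350 ms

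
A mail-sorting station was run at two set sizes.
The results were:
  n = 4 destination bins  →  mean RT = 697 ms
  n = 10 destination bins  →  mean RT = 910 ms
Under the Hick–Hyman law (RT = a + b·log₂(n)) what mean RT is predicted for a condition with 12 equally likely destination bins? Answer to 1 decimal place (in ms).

952.4 ms

Solve the two-equation system in a and b:
  b = (910 − 697) / (log₂ 10 − log₂ 4) = 213 / (3.3219 − 2) = 161.128 ms/bit
  a = 697 − 161.128 × 2 = 374.743 ms
Then RT(12) = 374.743 + 161.128 × log₂ 12 = 374.743 + 161.128 × 3.5850 ≈ 952.382 ms.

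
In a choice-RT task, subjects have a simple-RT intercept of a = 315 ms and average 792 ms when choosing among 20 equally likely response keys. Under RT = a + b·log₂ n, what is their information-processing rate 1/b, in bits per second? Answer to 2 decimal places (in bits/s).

Choice component = 792 − 315 = 477 ms over log₂(20) = 4.3219 bits.
b = 477 / 4.3219 = 110.367 ms/bit, so 1/b = 9.061 bits/s.

9.06 bits/s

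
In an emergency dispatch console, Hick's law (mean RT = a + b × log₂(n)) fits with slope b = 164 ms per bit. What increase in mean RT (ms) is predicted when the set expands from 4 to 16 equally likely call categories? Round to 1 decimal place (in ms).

Only the slope matters, since a is common to both: ΔRT = b·log₂(n₂/n₁).
log₂(16) − log₂(4) = log₂(16/4) = log₂(4) = 2.
ΔRT = 164 × 2.0000 = 328.000 ms.

328.0 ms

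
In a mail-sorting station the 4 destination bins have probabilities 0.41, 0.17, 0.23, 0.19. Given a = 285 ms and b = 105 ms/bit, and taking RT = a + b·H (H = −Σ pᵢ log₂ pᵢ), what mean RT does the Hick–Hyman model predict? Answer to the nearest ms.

Entropy contributions −pᵢ log₂ pᵢ: 0.5274, 0.4346, 0.4877, 0.4552; sum H = 1.9049 bits.
RT = a + bH = 285 + 105·1.9049 = 485.01 ms.

485 ms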